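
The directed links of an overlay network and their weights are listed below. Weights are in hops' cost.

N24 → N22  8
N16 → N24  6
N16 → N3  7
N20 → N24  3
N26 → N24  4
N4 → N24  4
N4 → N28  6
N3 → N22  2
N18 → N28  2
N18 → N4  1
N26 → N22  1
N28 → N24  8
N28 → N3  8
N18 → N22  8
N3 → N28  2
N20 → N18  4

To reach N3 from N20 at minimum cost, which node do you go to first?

Compare a few routes:
N20–N18–N28–N3: 4+2+8 = 14
N20–N18–N4–N28–N3: 4+1+6+8 = 19
Cheapest is N20–N18–N28–N3 at 14 hops' cost.
So from N20 the first move is to N18.

N18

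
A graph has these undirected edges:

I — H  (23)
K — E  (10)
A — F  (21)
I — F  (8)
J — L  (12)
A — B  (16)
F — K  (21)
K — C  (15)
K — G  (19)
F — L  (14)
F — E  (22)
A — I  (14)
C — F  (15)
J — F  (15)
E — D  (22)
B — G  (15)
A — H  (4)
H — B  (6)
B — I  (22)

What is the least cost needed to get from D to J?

Running Dijkstra from D:
D: 0
E: 22  (via D)
K: 32  (via E)
F: 44  (via E)
C: 47  (via K)
G: 51  (via K)
I: 52  (via F)
L: 58  (via F)
J: 59  (via F)
Shortest route: D → E → F → J = 59.

59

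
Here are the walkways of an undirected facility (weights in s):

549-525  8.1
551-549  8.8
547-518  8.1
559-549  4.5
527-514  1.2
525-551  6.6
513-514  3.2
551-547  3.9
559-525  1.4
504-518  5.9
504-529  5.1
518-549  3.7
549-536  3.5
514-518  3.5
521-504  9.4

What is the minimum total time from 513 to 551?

18.7 s

Enumerating some paths:
513 - 514 - 518 - 549 - 559 - 525 - 551: 3.2+3.5+3.7+4.5+1.4+6.6 = 22.9
513 - 514 - 518 - 549 - 551: 3.2+3.5+3.7+8.8 = 19.2
513 - 514 - 518 - 547 - 551: 3.2+3.5+8.1+3.9 = 18.7
Cheapest is 513 - 514 - 518 - 547 - 551 at 18.7 s.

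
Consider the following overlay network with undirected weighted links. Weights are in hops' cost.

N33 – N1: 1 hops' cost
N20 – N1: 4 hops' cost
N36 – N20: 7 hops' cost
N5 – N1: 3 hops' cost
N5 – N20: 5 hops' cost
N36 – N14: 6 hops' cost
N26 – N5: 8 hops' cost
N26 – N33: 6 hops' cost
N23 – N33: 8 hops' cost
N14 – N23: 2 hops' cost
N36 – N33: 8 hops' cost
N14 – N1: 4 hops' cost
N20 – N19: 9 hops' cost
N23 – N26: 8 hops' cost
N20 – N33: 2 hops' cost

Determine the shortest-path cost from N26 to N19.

Shortest distances from N26:
N26: 0
N33: 6  (via N26)
N1: 7  (via N33)
N20: 8  (via N33)
N23: 8  (via N26)
N5: 8  (via N26)
N14: 10  (via N23)
N36: 14  (via N33)
N19: 17  (via N20)
Shortest route: N26–N33–N20–N19 = 17 hops' cost.

17 hops' cost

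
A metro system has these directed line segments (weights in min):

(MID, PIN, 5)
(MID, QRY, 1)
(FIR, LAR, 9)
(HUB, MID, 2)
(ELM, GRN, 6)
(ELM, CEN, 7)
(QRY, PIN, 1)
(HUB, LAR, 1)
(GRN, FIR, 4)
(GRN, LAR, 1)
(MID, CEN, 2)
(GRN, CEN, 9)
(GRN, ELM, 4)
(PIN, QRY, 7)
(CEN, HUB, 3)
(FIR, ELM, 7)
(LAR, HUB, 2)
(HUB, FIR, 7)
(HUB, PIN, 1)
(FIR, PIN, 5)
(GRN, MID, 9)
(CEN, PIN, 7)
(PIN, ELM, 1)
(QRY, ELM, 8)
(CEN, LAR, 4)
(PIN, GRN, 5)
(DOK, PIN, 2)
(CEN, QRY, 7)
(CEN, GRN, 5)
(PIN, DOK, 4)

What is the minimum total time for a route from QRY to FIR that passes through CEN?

18 min

Best QRY to CEN: QRY–PIN–ELM–CEN costing 9
Shortest CEN→FIR: CEN–GRN–FIR = 9
Total via CEN: 9 + 9 = 18 min.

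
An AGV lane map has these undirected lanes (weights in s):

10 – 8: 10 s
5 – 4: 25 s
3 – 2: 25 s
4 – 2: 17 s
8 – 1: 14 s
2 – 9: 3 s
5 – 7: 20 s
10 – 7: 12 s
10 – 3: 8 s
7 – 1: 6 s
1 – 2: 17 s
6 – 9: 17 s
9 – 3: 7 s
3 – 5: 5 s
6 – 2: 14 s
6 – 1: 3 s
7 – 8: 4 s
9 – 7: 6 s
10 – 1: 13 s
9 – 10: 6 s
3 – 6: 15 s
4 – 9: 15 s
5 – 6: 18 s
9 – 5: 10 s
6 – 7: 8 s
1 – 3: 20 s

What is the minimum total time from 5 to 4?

25 s

Shortest distances from 5:
5: 0
3: 5  (via 5)
9: 10  (via 5)
2: 13  (via 9)
10: 13  (via 3)
7: 16  (via 9)
6: 18  (via 5)
8: 20  (via 7)
1: 21  (via 6)
4: 25  (via 5)
Shortest route: 5 → 4 = 25 s.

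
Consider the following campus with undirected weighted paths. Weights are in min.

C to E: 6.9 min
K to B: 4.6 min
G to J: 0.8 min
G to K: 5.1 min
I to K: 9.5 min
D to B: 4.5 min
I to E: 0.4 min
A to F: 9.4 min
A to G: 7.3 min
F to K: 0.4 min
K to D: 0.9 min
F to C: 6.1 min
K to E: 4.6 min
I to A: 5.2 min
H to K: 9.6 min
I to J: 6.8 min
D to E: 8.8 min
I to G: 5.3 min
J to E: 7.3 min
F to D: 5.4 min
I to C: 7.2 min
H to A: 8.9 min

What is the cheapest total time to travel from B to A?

14.4 min

Compare a few routes:
B - D - K - F - A: 4.5+0.9+0.4+9.4 = 15.2
B - K - F - A: 4.6+0.4+9.4 = 14.4
B - K - E - I - A: 4.6+4.6+0.4+5.2 = 14.8
Cheapest is B - K - F - A at 14.4 min.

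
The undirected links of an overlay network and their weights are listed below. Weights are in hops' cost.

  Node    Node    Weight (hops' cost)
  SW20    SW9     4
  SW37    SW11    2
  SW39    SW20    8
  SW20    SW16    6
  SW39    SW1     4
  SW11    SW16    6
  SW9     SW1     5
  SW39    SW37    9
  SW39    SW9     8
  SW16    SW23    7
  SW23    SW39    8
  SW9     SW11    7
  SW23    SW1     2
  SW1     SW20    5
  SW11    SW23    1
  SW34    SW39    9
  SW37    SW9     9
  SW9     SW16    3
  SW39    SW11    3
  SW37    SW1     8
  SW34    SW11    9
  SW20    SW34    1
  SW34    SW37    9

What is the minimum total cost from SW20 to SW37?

10 hops' cost

Enumerating some paths:
SW20–SW34–SW37: 1+9 = 10
SW20–SW34–SW11–SW37: 1+9+2 = 12
Cheapest is SW20–SW34–SW37 at 10 hops' cost.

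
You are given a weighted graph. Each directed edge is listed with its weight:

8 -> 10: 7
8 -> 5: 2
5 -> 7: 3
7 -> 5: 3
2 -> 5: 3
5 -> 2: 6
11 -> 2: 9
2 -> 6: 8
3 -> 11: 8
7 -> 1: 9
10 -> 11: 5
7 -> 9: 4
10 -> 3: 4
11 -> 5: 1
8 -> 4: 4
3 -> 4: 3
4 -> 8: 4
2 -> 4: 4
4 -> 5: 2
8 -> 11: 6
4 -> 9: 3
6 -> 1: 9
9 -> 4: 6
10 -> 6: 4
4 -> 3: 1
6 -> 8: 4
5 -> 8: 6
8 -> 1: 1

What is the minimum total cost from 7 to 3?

Compare a few routes:
7 → 5 → 2 → 4 → 3: 3+6+4+1 = 14
7 → 9 → 4 → 3: 4+6+1 = 11
7 → 5 → 8 → 4 → 3: 3+6+4+1 = 14
The minimum is 11 via 7 → 9 → 4 → 3.

11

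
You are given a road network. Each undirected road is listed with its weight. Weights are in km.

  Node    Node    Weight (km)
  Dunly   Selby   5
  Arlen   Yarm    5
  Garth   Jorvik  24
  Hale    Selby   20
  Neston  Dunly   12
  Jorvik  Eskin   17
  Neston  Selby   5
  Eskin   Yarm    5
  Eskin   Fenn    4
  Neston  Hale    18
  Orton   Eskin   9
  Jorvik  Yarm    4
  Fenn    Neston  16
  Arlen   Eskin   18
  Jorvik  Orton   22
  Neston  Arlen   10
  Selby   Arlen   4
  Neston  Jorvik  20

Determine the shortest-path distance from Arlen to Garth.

Enumerating some paths:
Arlen - Selby - Neston - Jorvik - Garth: 4+5+20+24 = 53
Arlen - Yarm - Jorvik - Garth: 5+4+24 = 33
Arlen - Yarm - Eskin - Jorvik - Garth: 5+5+17+24 = 51
Arlen - Eskin - Yarm - Jorvik - Garth: 18+5+4+24 = 51
The minimum is 33 km via Arlen - Yarm - Jorvik - Garth.

33 km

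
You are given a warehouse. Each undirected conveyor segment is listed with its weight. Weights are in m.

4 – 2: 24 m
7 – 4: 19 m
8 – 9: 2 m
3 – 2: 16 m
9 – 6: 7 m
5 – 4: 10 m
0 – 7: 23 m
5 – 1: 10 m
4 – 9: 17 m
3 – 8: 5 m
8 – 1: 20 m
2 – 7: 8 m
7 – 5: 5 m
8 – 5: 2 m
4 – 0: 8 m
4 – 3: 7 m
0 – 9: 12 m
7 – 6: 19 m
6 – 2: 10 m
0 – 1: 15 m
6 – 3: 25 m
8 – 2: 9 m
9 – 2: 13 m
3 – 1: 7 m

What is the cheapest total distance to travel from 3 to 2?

14 m

Settle nodes by increasing distance from 3:
3: 0
8: 5  (via 3)
1: 7  (via 3)
4: 7  (via 3)
5: 7  (via 8)
9: 7  (via 8)
7: 12  (via 5)
2: 14  (via 8)
Shortest route: 3–8–2 = 14 m.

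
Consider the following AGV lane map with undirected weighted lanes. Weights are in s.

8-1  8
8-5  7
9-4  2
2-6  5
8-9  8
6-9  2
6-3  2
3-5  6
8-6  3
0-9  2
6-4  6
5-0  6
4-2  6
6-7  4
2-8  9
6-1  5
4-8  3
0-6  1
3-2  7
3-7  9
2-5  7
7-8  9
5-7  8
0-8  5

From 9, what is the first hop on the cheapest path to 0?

0

Compare a few routes:
9–0: 2 = 2
9–6–0: 2+1 = 3
Cheapest is 9–0 at 2 s.
So from 9 the first move is to 0.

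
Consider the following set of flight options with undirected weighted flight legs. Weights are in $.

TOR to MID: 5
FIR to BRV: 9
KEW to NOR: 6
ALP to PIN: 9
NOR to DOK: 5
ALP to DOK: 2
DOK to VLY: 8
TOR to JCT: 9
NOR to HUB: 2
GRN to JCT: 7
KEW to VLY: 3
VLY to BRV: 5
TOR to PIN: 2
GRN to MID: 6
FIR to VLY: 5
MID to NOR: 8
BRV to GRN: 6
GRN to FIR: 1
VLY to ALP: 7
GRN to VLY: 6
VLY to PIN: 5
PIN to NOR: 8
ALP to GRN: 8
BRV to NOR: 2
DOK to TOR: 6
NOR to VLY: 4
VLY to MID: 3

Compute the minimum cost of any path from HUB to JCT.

Candidate routes:
HUB–NOR–VLY–GRN–JCT: 2+4+6+7 = 19
HUB–NOR–BRV–GRN–JCT: 2+2+6+7 = 17
HUB–NOR–VLY–FIR–GRN–JCT: 2+4+5+1+7 = 19
HUB–NOR–BRV–FIR–GRN–JCT: 2+2+9+1+7 = 21
The minimum is $17 via HUB–NOR–BRV–GRN–JCT.

$17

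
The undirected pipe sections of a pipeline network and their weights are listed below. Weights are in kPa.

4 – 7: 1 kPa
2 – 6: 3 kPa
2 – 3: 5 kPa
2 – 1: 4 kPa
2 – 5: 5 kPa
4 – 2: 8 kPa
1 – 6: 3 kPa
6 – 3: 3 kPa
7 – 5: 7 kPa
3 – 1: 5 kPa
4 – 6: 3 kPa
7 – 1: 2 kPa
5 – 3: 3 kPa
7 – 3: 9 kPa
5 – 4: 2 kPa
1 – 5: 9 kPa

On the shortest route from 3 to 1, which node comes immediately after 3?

Compare a few routes:
3–6–1: 3+3 = 6
3–5–4–7–1: 3+2+1+2 = 8
3–1: 5 = 5
Cheapest is 3–1 at 5 kPa.
So from 3 the first move is to 1.

1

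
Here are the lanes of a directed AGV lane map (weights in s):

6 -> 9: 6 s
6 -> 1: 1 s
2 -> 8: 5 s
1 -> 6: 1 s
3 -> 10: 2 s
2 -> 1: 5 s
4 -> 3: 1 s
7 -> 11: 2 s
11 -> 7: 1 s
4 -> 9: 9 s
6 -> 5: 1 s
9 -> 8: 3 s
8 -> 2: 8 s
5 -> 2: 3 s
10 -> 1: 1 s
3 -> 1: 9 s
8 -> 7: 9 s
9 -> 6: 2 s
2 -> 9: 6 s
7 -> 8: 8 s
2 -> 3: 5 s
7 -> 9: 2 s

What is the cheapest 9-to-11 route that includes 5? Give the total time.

22 s

Best 9 to 5: 9–6–5 costing 3
Shortest 5→11: 5–2–8–7–11 = 19
Total via 5: 3 + 19 = 22 s.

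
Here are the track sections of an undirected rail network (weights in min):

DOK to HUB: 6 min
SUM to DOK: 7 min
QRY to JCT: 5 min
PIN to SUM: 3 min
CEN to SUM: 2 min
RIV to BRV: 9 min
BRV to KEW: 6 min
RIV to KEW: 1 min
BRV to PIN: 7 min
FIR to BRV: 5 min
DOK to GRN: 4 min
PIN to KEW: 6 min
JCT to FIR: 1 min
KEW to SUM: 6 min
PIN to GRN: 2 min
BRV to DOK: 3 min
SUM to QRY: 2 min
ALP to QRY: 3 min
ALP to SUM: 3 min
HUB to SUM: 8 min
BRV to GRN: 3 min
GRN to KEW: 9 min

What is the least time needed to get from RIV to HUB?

15 min

Candidate routes:
RIV → KEW → SUM → HUB: 1+6+8 = 15
RIV → KEW → BRV → DOK → HUB: 1+6+3+6 = 16
Cheapest is RIV → KEW → SUM → HUB at 15 min.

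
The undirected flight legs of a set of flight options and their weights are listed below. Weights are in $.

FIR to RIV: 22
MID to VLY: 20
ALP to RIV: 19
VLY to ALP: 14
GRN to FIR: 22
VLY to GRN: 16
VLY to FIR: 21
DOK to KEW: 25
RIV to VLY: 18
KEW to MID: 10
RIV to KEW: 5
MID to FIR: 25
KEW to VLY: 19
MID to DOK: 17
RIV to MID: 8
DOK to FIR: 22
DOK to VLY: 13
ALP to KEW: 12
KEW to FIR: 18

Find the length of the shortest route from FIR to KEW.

Settle nodes by increasing distance from FIR:
FIR: 0
KEW: 18  (via FIR)
Shortest route: FIR–KEW = $18.

$18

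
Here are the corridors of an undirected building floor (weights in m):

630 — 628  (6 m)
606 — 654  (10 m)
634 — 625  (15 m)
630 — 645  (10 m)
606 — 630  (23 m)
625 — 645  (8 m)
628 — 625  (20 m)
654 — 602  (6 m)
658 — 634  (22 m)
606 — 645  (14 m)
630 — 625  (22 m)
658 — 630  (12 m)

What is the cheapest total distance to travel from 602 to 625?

Compare a few routes:
602 → 654 → 606 → 645 → 625: 6+10+14+8 = 38
602 → 654 → 606 → 630 → 645 → 625: 6+10+23+10+8 = 57
602 → 654 → 606 → 630 → 625: 6+10+23+22 = 61
Cheapest is 602 → 654 → 606 → 645 → 625 at 38 m.

38 m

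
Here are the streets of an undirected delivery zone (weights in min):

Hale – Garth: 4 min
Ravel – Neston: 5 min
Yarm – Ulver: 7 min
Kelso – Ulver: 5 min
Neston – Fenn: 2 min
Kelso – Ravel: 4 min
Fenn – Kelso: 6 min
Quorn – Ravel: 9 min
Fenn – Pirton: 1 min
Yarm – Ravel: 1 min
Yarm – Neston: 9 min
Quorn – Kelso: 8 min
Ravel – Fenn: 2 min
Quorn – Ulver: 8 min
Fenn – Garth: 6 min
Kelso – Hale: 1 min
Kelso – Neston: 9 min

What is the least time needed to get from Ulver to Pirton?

11 min

Running Dijkstra from Ulver:
Ulver: 0
Kelso: 5  (via Ulver)
Hale: 6  (via Kelso)
Yarm: 7  (via Ulver)
Ravel: 8  (via Yarm)
Quorn: 8  (via Ulver)
Fenn: 10  (via Ravel)
Garth: 10  (via Hale)
Pirton: 11  (via Fenn)
Shortest route: Ulver → Yarm → Ravel → Fenn → Pirton = 11 min.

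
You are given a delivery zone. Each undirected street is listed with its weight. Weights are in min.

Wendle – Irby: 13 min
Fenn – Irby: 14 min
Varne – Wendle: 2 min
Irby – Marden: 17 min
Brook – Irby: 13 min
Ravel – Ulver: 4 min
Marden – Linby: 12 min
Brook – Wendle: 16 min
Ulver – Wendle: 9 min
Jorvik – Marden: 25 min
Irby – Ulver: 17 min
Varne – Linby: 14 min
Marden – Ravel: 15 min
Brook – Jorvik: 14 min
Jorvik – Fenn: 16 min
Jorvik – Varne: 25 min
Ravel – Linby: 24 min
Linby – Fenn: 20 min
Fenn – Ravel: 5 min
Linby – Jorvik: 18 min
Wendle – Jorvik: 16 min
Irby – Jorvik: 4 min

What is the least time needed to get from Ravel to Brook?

29 min

Candidate routes:
Ravel - Fenn - Irby - Brook: 5+14+13 = 32
Ravel - Ulver - Wendle - Brook: 4+9+16 = 29
Ravel - Ulver - Irby - Brook: 4+17+13 = 34
The minimum is 29 min via Ravel - Ulver - Wendle - Brook.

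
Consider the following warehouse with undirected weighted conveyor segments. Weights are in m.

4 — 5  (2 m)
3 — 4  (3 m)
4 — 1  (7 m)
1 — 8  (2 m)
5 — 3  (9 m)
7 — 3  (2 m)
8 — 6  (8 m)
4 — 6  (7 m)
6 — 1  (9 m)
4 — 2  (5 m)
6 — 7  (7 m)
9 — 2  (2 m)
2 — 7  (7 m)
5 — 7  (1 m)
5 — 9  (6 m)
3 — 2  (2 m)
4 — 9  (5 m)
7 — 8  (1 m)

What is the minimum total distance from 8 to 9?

Enumerating some paths:
8 → 7 → 3 → 2 → 9: 1+2+2+2 = 7
8 → 7 → 5 → 9: 1+1+6 = 8
Cheapest is 8 → 7 → 3 → 2 → 9 at 7 m.

7 m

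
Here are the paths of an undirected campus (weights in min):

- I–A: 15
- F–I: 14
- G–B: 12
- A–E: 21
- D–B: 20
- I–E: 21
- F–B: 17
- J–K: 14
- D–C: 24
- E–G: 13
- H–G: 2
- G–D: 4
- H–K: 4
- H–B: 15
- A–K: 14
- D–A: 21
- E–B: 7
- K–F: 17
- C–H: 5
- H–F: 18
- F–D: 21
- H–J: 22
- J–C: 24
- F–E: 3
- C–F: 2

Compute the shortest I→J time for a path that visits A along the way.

Best I to A: I → A costing 15
Best A to J: A → K → J costing 28
Total via A: 15 + 28 = 43 min.

43 min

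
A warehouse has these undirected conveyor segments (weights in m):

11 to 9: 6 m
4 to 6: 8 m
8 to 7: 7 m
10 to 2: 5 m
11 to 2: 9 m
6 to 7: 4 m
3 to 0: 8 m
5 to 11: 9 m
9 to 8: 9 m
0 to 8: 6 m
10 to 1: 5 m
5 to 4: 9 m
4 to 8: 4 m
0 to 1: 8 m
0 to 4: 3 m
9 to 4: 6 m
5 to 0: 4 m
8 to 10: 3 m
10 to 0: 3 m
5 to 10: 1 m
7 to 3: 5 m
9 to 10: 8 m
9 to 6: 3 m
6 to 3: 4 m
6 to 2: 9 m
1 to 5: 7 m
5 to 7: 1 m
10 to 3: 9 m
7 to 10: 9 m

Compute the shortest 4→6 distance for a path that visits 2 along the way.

20 m

Shortest 4→2: 4–0–10–2 = 11
Best 2 to 6: 2–6 costing 9
Total via 2: 11 + 9 = 20 m.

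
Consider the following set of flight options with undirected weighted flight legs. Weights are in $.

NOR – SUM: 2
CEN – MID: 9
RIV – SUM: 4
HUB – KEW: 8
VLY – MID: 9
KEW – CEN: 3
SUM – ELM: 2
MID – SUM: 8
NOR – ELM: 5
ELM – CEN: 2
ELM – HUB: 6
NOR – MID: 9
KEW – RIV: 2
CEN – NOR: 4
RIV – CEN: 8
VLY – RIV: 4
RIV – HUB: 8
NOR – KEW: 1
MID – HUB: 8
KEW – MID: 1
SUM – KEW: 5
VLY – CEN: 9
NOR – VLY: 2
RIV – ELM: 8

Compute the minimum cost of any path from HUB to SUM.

Enumerating some paths:
HUB–MID–KEW–NOR–SUM: 8+1+1+2 = 12
HUB–RIV–SUM: 8+4 = 12
HUB–ELM–SUM: 6+2 = 8
HUB–KEW–NOR–SUM: 8+1+2 = 11
Cheapest is HUB–ELM–SUM at $8.

$8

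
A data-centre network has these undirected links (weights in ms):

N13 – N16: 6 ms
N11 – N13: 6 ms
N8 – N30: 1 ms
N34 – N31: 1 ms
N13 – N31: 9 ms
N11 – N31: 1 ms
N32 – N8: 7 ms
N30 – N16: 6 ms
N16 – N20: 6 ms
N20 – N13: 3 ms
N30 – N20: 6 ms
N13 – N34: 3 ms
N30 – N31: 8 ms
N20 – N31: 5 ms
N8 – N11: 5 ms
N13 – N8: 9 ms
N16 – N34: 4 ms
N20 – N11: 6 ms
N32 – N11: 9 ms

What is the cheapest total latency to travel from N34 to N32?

11 ms

Shortest distances from N34:
N34: 0
N31: 1  (via N34)
N11: 2  (via N31)
N13: 3  (via N34)
N16: 4  (via N34)
N20: 6  (via N31)
N8: 7  (via N11)
N30: 8  (via N8)
N32: 11  (via N11)
Shortest route: N34 → N31 → N11 → N32 = 11 ms.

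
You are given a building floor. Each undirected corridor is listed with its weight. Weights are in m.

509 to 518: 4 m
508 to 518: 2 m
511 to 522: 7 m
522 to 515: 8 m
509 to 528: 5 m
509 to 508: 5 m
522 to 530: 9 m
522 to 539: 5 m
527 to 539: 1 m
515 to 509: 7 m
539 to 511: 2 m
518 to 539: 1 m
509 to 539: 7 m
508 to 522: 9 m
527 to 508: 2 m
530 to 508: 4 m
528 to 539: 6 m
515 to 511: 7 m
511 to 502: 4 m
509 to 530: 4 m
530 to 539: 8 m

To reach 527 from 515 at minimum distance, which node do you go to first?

511

Compare a few routes:
515 → 522 → 539 → 527: 8+5+1 = 14
515 → 509 → 518 → 539 → 527: 7+4+1+1 = 13
515 → 511 → 539 → 527: 7+2+1 = 10
515 → 511 → 539 → 518 → 508 → 527: 7+2+1+2+2 = 14
The minimum is 10 m via 515 → 511 → 539 → 527.
So from 515 the first move is to 511.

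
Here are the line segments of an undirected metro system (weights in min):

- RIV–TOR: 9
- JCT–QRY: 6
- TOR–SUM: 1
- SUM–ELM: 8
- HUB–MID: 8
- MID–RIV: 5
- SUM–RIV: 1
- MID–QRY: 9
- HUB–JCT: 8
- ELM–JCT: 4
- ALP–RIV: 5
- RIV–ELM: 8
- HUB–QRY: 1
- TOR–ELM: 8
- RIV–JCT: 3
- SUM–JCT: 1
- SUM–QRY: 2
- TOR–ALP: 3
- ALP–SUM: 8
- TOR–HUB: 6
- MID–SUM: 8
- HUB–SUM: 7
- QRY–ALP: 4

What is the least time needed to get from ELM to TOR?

6 min

Candidate routes:
ELM → JCT → SUM → TOR: 4+1+1 = 6
ELM → SUM → TOR: 8+1 = 9
ELM → TOR: 8 = 8
ELM → JCT → RIV → SUM → TOR: 4+3+1+1 = 9
The minimum is 6 min via ELM → JCT → SUM → TOR.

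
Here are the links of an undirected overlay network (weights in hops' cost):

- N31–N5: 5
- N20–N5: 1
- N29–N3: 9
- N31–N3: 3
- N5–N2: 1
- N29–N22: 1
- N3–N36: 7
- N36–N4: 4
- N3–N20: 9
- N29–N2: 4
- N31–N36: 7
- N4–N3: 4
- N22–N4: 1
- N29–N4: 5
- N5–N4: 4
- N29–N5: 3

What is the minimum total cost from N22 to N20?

5 hops' cost

Shortest distances from N22:
N22: 0
N4: 1  (via N22)
N29: 1  (via N22)
N5: 4  (via N29)
N3: 5  (via N4)
N20: 5  (via N5)
Shortest route: N22–N29–N5–N20 = 5 hops' cost.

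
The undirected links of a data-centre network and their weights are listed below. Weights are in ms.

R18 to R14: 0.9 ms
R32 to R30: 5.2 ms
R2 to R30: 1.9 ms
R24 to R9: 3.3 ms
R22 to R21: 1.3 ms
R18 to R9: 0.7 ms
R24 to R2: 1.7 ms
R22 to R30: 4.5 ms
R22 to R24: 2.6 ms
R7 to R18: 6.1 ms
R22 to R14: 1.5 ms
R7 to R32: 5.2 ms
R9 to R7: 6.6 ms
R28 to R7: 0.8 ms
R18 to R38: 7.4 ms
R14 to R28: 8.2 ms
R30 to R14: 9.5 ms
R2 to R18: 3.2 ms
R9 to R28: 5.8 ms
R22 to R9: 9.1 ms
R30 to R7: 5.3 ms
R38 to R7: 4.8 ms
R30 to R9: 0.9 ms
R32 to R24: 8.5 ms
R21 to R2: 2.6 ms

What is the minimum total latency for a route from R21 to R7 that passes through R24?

Shortest R21→R24: R21 → R22 → R24 = 3.9
Best R24 to R7: R24 → R2 → R30 → R7 costing 8.9
Total via R24: 3.9 + 8.9 = 12.8 ms.

12.8 ms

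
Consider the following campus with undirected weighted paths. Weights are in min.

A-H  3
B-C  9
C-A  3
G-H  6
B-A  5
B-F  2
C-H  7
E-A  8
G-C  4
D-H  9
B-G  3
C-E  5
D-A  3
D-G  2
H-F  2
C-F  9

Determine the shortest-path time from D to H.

6 min

Candidate routes:
D → G → H: 2+6 = 8
D → G → B → F → H: 2+3+2+2 = 9
D → H: 9 = 9
D → A → H: 3+3 = 6
Cheapest is D → A → H at 6 min.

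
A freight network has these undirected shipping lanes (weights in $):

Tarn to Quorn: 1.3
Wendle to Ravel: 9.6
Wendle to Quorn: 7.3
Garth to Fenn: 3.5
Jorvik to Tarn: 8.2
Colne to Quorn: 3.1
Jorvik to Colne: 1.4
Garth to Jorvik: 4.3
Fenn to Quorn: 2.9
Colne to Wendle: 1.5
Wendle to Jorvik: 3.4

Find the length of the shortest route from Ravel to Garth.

Enumerating some paths:
Ravel → Wendle → Jorvik → Garth: 9.6+3.4+4.3 = 17.3
Ravel → Wendle → Colne → Jorvik → Garth: 9.6+1.5+1.4+4.3 = 16.8
Ravel → Wendle → Colne → Quorn → Fenn → Garth: 9.6+1.5+3.1+2.9+3.5 = 20.6
The minimum is $16.8 via Ravel → Wendle → Colne → Jorvik → Garth.

$16.8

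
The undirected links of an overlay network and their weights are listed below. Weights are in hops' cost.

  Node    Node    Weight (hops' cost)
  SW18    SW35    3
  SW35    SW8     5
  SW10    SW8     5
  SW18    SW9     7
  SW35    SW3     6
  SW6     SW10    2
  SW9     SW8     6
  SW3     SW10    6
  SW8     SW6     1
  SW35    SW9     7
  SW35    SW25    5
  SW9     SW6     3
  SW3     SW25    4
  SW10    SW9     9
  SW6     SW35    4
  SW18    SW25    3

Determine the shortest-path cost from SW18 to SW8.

Running Dijkstra from SW18:
SW18: 0
SW25: 3  (via SW18)
SW35: 3  (via SW18)
SW3: 7  (via SW25)
SW6: 7  (via SW35)
SW9: 7  (via SW18)
SW8: 8  (via SW35)
Shortest route: SW18 → SW35 → SW8 = 8 hops' cost.

8 hops' cost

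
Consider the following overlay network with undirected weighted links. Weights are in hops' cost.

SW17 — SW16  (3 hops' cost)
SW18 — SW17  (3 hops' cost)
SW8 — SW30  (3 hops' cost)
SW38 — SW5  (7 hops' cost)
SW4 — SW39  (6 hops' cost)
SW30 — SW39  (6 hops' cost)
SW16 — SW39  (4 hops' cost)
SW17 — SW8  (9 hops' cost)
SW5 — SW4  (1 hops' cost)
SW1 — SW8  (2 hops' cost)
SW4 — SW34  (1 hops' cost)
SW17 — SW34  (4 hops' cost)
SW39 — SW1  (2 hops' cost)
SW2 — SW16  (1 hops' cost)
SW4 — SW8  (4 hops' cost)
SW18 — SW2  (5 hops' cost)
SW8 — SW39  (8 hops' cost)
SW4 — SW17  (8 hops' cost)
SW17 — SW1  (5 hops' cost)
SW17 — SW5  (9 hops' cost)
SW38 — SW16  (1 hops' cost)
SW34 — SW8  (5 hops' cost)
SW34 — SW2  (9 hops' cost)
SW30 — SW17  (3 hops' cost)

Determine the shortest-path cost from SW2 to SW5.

9 hops' cost

Compare a few routes:
SW2 - SW16 - SW38 - SW5: 1+1+7 = 9
SW2 - SW16 - SW39 - SW4 - SW5: 1+4+6+1 = 12
SW2 - SW16 - SW17 - SW34 - SW4 - SW5: 1+3+4+1+1 = 10
SW2 - SW34 - SW4 - SW5: 9+1+1 = 11
The minimum is 9 hops' cost via SW2 - SW16 - SW38 - SW5.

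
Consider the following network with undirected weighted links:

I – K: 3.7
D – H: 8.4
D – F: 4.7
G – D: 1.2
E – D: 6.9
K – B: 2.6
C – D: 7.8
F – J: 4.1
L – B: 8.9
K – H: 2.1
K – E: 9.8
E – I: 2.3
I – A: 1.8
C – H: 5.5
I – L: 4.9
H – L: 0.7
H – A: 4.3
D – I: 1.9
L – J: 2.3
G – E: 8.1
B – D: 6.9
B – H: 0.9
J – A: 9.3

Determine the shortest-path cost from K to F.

9.2

Shortest distances from K:
K: 0
H: 2.1  (via K)
B: 2.6  (via K)
L: 2.8  (via H)
I: 3.7  (via K)
J: 5.1  (via L)
A: 5.5  (via I)
D: 5.6  (via I)
E: 6  (via I)
G: 6.8  (via D)
C: 7.6  (via H)
F: 9.2  (via J)
Shortest route: K → H → L → J → F = 9.2.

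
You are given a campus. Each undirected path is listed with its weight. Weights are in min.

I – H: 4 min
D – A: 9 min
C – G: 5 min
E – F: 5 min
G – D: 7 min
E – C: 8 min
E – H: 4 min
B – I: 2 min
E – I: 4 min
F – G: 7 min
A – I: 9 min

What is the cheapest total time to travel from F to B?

Compare a few routes:
F - E - H - I - B: 5+4+4+2 = 15
F - E - I - B: 5+4+2 = 11
The minimum is 11 min via F - E - I - B.

11 min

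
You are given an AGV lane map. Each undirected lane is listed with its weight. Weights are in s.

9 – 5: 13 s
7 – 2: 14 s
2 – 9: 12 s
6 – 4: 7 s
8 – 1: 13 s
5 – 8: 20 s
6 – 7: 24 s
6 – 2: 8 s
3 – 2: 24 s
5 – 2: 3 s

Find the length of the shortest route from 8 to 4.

Compare a few routes:
8 - 5 - 2 - 7 - 6 - 4: 20+3+14+24+7 = 68
8 - 5 - 9 - 2 - 6 - 4: 20+13+12+8+7 = 60
8 - 5 - 2 - 6 - 4: 20+3+8+7 = 38
8 - 5 - 9 - 2 - 7 - 6 - 4: 20+13+12+14+24+7 = 90
The minimum is 38 s via 8 - 5 - 2 - 6 - 4.

38 s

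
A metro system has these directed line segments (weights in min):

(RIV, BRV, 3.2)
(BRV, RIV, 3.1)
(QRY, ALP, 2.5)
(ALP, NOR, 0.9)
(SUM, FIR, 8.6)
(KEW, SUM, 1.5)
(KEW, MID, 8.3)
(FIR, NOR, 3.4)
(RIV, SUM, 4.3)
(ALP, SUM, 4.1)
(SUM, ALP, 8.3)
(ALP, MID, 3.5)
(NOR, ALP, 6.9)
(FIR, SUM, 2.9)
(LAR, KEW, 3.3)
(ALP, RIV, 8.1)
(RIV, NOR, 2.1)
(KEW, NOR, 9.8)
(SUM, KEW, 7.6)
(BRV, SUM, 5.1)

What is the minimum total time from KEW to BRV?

21.1 min

Compare a few routes:
KEW–SUM–FIR–NOR–ALP–RIV–BRV: 1.5+8.6+3.4+6.9+8.1+3.2 = 31.7
KEW–SUM–ALP–RIV–BRV: 1.5+8.3+8.1+3.2 = 21.1
KEW–NOR–ALP–RIV–BRV: 9.8+6.9+8.1+3.2 = 28
Cheapest is KEW–SUM–ALP–RIV–BRV at 21.1 min.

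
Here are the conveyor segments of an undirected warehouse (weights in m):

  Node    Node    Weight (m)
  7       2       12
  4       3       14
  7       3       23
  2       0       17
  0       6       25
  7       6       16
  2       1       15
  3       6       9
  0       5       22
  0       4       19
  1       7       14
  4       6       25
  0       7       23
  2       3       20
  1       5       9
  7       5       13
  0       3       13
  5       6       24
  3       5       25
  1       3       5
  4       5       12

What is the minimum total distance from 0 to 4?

Enumerating some paths:
0–3–4: 13+14 = 27
0–4: 19 = 19
The minimum is 19 m via 0–4.

19 m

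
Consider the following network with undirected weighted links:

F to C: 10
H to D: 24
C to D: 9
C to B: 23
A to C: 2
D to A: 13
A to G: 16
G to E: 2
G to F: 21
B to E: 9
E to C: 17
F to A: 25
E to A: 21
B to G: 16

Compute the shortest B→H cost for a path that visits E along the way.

Shortest B→E: B → E = 9
Best E to H: E → C → D → H costing 50
Total via E: 9 + 50 = 59.

59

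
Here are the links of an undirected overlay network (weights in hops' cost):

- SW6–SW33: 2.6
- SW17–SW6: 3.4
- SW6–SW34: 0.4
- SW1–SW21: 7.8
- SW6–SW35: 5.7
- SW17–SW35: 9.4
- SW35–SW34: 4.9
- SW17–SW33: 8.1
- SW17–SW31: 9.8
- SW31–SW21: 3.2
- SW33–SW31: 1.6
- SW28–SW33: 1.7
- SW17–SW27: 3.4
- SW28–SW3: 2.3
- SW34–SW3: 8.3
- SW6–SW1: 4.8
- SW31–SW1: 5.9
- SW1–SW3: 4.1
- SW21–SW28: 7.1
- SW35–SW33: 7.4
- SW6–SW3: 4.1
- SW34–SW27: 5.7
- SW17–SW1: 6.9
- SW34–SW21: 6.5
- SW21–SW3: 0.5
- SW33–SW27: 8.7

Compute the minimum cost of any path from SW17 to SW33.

Enumerating some paths:
SW17–SW6–SW33: 3.4+2.6 = 6
SW17–SW6–SW3–SW28–SW33: 3.4+4.1+2.3+1.7 = 11.5
SW17–SW31–SW33: 9.8+1.6 = 11.4
SW17–SW33: 8.1 = 8.1
The minimum is 6 hops' cost via SW17–SW6–SW33.

6 hops' cost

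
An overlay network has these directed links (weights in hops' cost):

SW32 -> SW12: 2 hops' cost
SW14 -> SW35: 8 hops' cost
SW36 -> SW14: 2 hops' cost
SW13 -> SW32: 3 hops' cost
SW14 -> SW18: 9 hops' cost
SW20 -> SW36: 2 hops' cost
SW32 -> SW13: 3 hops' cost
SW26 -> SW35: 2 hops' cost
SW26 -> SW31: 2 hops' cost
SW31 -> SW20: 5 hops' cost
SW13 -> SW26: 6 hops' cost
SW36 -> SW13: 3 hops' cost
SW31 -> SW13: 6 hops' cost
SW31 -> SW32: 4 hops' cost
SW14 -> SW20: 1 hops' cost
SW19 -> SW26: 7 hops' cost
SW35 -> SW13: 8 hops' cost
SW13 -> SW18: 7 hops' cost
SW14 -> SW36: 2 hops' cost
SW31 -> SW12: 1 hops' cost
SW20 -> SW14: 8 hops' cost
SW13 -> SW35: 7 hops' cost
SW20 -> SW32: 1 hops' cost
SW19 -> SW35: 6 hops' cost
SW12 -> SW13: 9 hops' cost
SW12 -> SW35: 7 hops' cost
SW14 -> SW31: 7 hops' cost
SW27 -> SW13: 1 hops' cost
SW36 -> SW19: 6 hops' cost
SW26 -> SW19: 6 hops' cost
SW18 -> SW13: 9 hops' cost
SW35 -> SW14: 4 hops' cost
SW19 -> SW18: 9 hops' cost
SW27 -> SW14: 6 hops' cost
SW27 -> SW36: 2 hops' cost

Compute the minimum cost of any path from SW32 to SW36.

15 hops' cost

Shortest distances from SW32:
SW32: 0
SW12: 2  (via SW32)
SW13: 3  (via SW32)
SW35: 9  (via SW12)
SW26: 9  (via SW13)
SW18: 10  (via SW13)
SW31: 11  (via SW26)
SW14: 13  (via SW35)
SW20: 14  (via SW14)
SW36: 15  (via SW14)
Shortest route: SW32–SW12–SW35–SW14–SW36 = 15 hops' cost.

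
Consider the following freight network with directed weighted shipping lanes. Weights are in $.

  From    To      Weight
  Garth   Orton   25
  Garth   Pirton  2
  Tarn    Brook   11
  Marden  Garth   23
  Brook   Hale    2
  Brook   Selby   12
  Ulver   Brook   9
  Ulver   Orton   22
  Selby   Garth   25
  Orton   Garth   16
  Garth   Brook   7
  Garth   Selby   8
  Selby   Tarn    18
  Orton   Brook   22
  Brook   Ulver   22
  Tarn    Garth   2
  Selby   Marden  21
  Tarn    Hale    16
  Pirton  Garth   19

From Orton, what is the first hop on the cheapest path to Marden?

Enumerating some paths:
Orton–Brook–Selby–Marden: 22+12+21 = 55
Orton–Garth–Selby–Marden: 16+8+21 = 45
Cheapest is Orton–Garth–Selby–Marden at $45.
So from Orton the first move is to Garth.

Garth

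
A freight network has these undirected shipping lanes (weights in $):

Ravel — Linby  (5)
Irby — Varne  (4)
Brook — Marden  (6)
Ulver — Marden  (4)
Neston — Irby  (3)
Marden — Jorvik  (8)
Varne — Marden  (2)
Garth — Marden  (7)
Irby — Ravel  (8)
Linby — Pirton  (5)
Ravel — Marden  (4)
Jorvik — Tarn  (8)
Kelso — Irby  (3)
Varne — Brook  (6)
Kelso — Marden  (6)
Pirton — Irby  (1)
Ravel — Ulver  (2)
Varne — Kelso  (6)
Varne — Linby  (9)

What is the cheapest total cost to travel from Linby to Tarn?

$25

Candidate routes:
Linby–Ravel–Marden–Jorvik–Tarn: 5+4+8+8 = 25
Linby–Ravel–Ulver–Marden–Jorvik–Tarn: 5+2+4+8+8 = 27
The minimum is $25 via Linby–Ravel–Marden–Jorvik–Tarn.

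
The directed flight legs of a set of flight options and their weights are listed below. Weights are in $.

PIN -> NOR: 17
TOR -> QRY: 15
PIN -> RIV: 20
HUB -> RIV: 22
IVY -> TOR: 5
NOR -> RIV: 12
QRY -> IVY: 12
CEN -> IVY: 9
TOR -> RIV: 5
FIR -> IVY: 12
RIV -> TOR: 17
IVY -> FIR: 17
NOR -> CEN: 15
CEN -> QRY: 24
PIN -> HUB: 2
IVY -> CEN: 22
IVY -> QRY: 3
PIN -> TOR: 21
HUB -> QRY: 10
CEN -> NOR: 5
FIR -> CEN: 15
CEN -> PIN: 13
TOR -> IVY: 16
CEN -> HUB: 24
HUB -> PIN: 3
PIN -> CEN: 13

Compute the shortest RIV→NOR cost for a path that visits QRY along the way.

$71

Best RIV to QRY: RIV → TOR → QRY costing 32
Shortest QRY→NOR: QRY → IVY → CEN → NOR = 39
Total via QRY: 32 + 39 = $71.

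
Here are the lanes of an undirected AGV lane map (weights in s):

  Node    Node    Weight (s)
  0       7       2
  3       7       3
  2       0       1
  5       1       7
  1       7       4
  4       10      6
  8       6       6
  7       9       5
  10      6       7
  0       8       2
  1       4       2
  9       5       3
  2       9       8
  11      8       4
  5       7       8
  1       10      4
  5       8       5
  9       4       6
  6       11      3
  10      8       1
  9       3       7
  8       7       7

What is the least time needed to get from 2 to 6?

9 s

Running Dijkstra from 2:
2: 0
0: 1  (via 2)
7: 3  (via 0)
8: 3  (via 0)
10: 4  (via 8)
3: 6  (via 7)
1: 7  (via 7)
11: 7  (via 8)
5: 8  (via 8)
9: 8  (via 2)
4: 9  (via 1)
6: 9  (via 8)
Shortest route: 2–0–8–6 = 9 s.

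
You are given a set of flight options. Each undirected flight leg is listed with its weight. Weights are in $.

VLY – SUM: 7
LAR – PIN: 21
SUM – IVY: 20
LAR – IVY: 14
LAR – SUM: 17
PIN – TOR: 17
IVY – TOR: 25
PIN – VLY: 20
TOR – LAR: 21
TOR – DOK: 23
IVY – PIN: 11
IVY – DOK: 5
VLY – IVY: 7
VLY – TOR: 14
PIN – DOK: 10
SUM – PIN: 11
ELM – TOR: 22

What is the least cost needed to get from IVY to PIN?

Candidate routes:
IVY - PIN: 11 = 11
IVY - VLY - SUM - PIN: 7+7+11 = 25
IVY - DOK - PIN: 5+10 = 15
The minimum is $11 via IVY - PIN.

$11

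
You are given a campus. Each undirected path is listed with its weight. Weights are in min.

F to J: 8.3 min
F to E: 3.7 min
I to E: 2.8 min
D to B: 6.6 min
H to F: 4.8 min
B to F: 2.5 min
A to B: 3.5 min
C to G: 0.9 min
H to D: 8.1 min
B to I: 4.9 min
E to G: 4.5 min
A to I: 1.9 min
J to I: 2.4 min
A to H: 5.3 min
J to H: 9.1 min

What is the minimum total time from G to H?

13 min

Enumerating some paths:
G–E–I–A–H: 4.5+2.8+1.9+5.3 = 14.5
G–E–F–H: 4.5+3.7+4.8 = 13
G–E–I–J–H: 4.5+2.8+2.4+9.1 = 18.8
Cheapest is G–E–F–H at 13 min.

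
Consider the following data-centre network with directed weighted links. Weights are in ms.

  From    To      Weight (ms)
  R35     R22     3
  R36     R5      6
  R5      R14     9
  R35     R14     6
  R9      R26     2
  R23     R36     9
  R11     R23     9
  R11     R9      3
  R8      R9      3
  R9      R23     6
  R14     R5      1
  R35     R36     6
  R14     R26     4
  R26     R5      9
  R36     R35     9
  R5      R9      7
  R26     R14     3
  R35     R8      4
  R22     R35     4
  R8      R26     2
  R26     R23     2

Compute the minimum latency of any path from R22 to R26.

10 ms

Settle nodes by increasing distance from R22:
R22: 0
R35: 4  (via R22)
R8: 8  (via R35)
R36: 10  (via R35)
R14: 10  (via R35)
R26: 10  (via R8)
Shortest route: R22 → R35 → R8 → R26 = 10 ms.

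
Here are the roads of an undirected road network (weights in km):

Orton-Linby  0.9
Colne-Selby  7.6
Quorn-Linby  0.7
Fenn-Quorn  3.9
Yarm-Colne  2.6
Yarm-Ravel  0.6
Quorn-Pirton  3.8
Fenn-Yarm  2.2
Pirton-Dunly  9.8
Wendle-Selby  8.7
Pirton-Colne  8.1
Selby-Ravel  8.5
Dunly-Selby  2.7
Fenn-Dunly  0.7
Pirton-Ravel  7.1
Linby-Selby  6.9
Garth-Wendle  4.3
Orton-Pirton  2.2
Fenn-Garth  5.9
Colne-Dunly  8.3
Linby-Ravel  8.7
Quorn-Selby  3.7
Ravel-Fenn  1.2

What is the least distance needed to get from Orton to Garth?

Shortest distances from Orton:
Orton: 0
Linby: 0.9  (via Orton)
Quorn: 1.6  (via Linby)
Pirton: 2.2  (via Orton)
Selby: 5.3  (via Quorn)
Fenn: 5.5  (via Quorn)
Dunly: 6.2  (via Fenn)
Ravel: 6.7  (via Fenn)
Yarm: 7.3  (via Ravel)
Colne: 9.9  (via Yarm)
Garth: 11.4  (via Fenn)
Shortest route: Orton–Linby–Quorn–Fenn–Garth = 11.4 km.

11.4 km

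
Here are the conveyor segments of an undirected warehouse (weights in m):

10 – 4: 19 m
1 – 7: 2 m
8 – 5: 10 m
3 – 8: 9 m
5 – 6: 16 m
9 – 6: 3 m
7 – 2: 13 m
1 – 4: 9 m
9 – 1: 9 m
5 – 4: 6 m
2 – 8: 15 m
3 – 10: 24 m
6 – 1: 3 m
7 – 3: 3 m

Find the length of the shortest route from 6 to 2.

Settle nodes by increasing distance from 6:
6: 0
1: 3  (via 6)
9: 3  (via 6)
7: 5  (via 1)
3: 8  (via 7)
4: 12  (via 1)
5: 16  (via 6)
8: 17  (via 3)
2: 18  (via 7)
Shortest route: 6 → 1 → 7 → 2 = 18 m.

18 m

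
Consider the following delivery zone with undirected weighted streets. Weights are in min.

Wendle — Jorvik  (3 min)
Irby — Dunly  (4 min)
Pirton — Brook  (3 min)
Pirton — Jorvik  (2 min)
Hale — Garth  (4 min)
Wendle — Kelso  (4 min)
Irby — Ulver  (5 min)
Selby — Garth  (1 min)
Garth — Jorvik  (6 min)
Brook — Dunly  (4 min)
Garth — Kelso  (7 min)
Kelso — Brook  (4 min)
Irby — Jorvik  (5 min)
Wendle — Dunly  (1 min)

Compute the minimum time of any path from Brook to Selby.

Candidate routes:
Brook - Kelso - Garth - Selby: 4+7+1 = 12
Brook - Dunly - Wendle - Jorvik - Garth - Selby: 4+1+3+6+1 = 15
The minimum is 12 min via Brook - Kelso - Garth - Selby.

12 min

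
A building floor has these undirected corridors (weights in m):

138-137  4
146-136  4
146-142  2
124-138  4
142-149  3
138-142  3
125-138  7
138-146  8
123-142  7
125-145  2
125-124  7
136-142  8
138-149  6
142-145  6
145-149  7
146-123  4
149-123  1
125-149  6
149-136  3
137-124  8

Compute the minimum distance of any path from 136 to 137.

13 m

Running Dijkstra from 136:
136: 0
149: 3  (via 136)
123: 4  (via 149)
146: 4  (via 136)
142: 6  (via 149)
125: 9  (via 149)
138: 9  (via 149)
145: 10  (via 149)
124: 13  (via 138)
137: 13  (via 138)
Shortest route: 136–149–138–137 = 13 m.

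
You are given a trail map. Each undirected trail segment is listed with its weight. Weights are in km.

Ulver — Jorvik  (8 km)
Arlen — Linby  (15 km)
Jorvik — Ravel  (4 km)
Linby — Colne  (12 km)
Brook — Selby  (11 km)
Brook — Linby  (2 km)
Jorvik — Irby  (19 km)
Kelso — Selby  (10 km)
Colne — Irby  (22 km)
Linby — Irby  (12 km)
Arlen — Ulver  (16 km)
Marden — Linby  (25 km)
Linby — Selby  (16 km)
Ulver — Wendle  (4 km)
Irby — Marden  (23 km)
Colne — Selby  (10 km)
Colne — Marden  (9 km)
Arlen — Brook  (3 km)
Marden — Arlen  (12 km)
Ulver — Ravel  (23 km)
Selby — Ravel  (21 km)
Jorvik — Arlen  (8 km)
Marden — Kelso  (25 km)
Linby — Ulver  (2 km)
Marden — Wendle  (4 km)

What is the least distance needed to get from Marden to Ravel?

Enumerating some paths:
Marden → Arlen → Jorvik → Ravel: 12+8+4 = 24
Marden → Wendle → Ulver → Jorvik → Ravel: 4+4+8+4 = 20
The minimum is 20 km via Marden → Wendle → Ulver → Jorvik → Ravel.

20 km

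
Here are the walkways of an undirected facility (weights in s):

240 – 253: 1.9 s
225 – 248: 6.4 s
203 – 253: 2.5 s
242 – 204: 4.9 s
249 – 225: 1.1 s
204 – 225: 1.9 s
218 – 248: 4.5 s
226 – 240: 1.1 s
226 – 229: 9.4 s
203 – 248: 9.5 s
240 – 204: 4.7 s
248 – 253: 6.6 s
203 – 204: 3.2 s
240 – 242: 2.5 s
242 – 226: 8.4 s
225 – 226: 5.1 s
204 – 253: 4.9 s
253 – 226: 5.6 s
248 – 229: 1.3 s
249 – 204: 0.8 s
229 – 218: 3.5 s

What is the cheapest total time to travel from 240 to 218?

Enumerating some paths:
240 - 253 - 248 - 229 - 218: 1.9+6.6+1.3+3.5 = 13.3
240 - 226 - 229 - 248 - 218: 1.1+9.4+1.3+4.5 = 16.3
240 - 253 - 248 - 218: 1.9+6.6+4.5 = 13
240 - 226 - 229 - 218: 1.1+9.4+3.5 = 14
Cheapest is 240 - 253 - 248 - 218 at 13 s.

13 s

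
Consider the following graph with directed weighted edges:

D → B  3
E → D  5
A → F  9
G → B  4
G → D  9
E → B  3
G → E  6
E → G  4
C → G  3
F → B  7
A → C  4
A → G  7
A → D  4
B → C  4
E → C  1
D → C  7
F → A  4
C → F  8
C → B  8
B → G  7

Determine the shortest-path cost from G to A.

Running Dijkstra from G:
G: 0
B: 4  (via G)
E: 6  (via G)
C: 7  (via E)
D: 9  (via G)
F: 15  (via C)
A: 19  (via F)
Shortest route: G–E–C–F–A = 19.

19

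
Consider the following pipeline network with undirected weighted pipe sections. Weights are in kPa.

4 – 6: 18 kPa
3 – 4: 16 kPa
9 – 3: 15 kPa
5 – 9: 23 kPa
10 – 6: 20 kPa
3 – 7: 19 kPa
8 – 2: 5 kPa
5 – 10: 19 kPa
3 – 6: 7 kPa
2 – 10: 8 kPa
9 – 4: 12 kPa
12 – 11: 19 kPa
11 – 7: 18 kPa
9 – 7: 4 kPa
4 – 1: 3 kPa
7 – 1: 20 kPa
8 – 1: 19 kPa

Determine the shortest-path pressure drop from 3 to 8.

Enumerating some paths:
3–6–10–2–8: 7+20+8+5 = 40
3–4–1–8: 16+3+19 = 38
Cheapest is 3–4–1–8 at 38 kPa.

38 kPa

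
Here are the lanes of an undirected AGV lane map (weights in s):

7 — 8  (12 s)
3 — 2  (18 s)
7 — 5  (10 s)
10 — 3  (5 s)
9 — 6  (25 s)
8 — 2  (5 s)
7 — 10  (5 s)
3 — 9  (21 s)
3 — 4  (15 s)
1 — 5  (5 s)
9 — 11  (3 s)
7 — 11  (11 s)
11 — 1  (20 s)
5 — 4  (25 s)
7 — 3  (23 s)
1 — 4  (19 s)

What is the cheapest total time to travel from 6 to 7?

Candidate routes:
6 → 9 → 3 → 10 → 7: 25+21+5+5 = 56
6 → 9 → 3 → 7: 25+21+23 = 69
6 → 9 → 11 → 7: 25+3+11 = 39
6 → 9 → 11 → 1 → 5 → 7: 25+3+20+5+10 = 63
Cheapest is 6 → 9 → 11 → 7 at 39 s.

39 s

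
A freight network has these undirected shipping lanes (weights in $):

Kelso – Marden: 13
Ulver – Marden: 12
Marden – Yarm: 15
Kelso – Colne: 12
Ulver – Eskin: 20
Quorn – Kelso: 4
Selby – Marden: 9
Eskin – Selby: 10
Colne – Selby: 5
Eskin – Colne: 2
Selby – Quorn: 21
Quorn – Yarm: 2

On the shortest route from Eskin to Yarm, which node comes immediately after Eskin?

Colne

Candidate routes:
Eskin–Colne–Kelso–Quorn–Yarm: 2+12+4+2 = 20
Eskin–Colne–Selby–Quorn–Yarm: 2+5+21+2 = 30
The minimum is $20 via Eskin–Colne–Kelso–Quorn–Yarm.
So from Eskin the first move is to Colne.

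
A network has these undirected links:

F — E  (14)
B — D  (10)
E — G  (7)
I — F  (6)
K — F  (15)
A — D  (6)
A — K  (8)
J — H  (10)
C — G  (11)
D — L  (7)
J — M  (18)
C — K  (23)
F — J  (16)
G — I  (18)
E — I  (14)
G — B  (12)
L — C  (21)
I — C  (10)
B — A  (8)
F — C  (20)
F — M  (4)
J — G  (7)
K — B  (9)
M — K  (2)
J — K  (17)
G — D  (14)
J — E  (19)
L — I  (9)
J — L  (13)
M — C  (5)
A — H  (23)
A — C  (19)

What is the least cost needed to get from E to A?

27

Compare a few routes:
E–F–M–K–A: 14+4+2+8 = 28
E–G–B–A: 7+12+8 = 27
E–I–F–M–K–A: 14+6+4+2+8 = 34
E–G–C–M–K–A: 7+11+5+2+8 = 33
Cheapest is E–G–B–A at 27.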